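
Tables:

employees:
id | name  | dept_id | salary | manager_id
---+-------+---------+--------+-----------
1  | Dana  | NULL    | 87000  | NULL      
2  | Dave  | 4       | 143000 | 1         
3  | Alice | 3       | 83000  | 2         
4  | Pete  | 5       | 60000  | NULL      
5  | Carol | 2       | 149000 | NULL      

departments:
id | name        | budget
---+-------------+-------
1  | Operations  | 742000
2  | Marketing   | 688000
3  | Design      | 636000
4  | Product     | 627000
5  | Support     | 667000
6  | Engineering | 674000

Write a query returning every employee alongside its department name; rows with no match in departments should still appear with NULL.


LEFT JOIN keeps every row from employees (the left table); where dept_id has no match in departments, the department columns become NULL. Walk through each employee:
  - employee 1 (Dana): dept_id=NULL, no match -> kept with NULL
  - employee 2 (Dave): dept_id=4 -> matches Product
  - employee 3 (Alice): dept_id=3 -> matches Design
  - employee 4 (Pete): dept_id=5 -> matches Support
  - employee 5 (Carol): dept_id=2 -> matches Marketing
All 5 rows appear; 1 has NULL department.

SQL:
SELECT a.name, b.name AS department
FROM employees a
LEFT JOIN departments b ON a.dept_id = b.id

Result:
name  | department
------+-----------
Dana  | NULL      
Dave  | Product   
Alice | Design    
Pete  | Support   
Carol | Marketing 


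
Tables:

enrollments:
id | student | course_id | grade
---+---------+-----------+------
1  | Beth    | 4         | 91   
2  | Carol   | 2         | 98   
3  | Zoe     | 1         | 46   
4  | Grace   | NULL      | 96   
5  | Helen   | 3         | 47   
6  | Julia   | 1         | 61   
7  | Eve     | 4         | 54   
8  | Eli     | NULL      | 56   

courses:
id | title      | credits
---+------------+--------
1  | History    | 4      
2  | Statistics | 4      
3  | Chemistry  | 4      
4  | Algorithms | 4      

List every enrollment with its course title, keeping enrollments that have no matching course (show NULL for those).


LEFT JOIN keeps every row from enrollments (the left table); where course_id has no match in courses, the course columns become NULL. Walk through each enrollment:
  - enrollment 1 (Beth): course_id=4 -> matches Algorithms
  - enrollment 2 (Carol): course_id=2 -> matches Statistics
  - enrollment 3 (Zoe): course_id=1 -> matches History
  - enrollment 4 (Grace): course_id=NULL, no match -> kept with NULL
  - enrollment 5 (Helen): course_id=3 -> matches Chemistry
  - enrollment 6 (Julia): course_id=1 -> matches History
  - enrollment 7 (Eve): course_id=4 -> matches Algorithms
  - enrollment 8 (Eli): course_id=NULL, no match -> kept with NULL
All 8 rows appear; 2 have NULL course.

SQL:
SELECT a.student, b.title AS course
FROM enrollments a
LEFT JOIN courses b ON a.course_id = b.id

Result:
student | course    
--------+-----------
Beth    | Algorithms
Carol   | Statistics
Zoe     | History   
Grace   | NULL      
Helen   | Chemistry 
Julia   | History   
Eve     | Algorithms
Eli     | NULL      


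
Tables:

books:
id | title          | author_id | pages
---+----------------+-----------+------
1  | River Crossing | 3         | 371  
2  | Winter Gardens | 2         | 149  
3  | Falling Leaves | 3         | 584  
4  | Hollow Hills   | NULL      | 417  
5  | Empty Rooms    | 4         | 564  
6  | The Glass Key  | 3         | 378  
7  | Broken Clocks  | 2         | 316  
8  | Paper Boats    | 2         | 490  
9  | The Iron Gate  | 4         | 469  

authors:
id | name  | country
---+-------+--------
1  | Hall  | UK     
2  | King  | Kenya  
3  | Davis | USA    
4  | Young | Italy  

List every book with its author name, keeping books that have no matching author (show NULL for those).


LEFT JOIN keeps every row from books (the left table); where author_id has no match in authors, the author columns become NULL. Walk through each book:
  - book 1 (River Crossing): author_id=3 -> matches Davis
  - book 2 (Winter Gardens): author_id=2 -> matches King
  - book 3 (Falling Leaves): author_id=3 -> matches Davis
  - book 4 (Hollow Hills): author_id=NULL, no match -> kept with NULL
  - book 5 (Empty Rooms): author_id=4 -> matches Young
  - book 6 (The Glass Key): author_id=3 -> matches Davis
  - book 7 (Broken Clocks): author_id=2 -> matches King
  - book 8 (Paper Boats): author_id=2 -> matches King
  - book 9 (The Iron Gate): author_id=4 -> matches Young
All 9 rows appear; 1 has NULL author.

SQL:
SELECT a.title, b.name AS author
FROM books a
LEFT JOIN authors b ON a.author_id = b.id

Result:
title          | author
---------------+-------
River Crossing | Davis 
Winter Gardens | King  
Falling Leaves | Davis 
Hollow Hills   | NULL  
Empty Rooms    | Young 
The Glass Key  | Davis 
Broken Clocks  | King  
Paper Boats    | King  
The Iron Gate  | Young 


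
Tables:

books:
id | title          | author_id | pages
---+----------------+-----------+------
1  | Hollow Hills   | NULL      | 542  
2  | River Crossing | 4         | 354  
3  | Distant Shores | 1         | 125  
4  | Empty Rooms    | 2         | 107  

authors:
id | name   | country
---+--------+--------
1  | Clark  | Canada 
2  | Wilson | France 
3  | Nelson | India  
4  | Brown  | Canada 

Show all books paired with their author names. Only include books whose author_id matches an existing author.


INNER JOIN keeps only books rows whose author_id matches an id in authors. Walk through each book:
  - book 1 (Hollow Hills): author_id=NULL, no match -> dropped
  - book 2 (River Crossing): author_id=4 -> matches Brown
  - book 3 (Distant Shores): author_id=1 -> matches Clark
  - book 4 (Empty Rooms): author_id=2 -> matches Wilson
So 1 of 4 rows is dropped.

SQL:
SELECT a.title, b.name AS author
FROM books a
INNER JOIN authors b ON a.author_id = b.id

Result:
title          | author
---------------+-------
River Crossing | Brown 
Distant Shores | Clark 
Empty Rooms    | Wilson


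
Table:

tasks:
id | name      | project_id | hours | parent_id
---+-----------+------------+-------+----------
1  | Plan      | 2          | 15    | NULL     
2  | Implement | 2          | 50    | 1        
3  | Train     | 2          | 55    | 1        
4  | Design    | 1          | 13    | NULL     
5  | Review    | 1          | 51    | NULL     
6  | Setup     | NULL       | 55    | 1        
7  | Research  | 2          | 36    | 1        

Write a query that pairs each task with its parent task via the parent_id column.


This is a self-join: tasks is joined to a second copy of itself, matching each row's parent_id to another row's id. Use LEFT JOIN so rows with parent_id=NULL are kept.
  - task 1 (Plan): parent_id=NULL -> NULL
  - task 2 (Implement): parent_id=1 -> Plan
  - task 3 (Train): parent_id=1 -> Plan
  - task 4 (Design): parent_id=NULL -> NULL
  - task 5 (Review): parent_id=NULL -> NULL
  - task 6 (Setup): parent_id=1 -> Plan
  - task 7 (Research): parent_id=1 -> Plan

SQL:
SELECT a.name AS item, b.name AS parent
FROM tasks a
LEFT JOIN tasks b ON a.parent_id = b.id

Result:
item      | parent
----------+-------
Plan      | NULL  
Implement | Plan  
Train     | Plan  
Design    | NULL  
Review    | NULL  
Setup     | Plan  
Research  | Plan  


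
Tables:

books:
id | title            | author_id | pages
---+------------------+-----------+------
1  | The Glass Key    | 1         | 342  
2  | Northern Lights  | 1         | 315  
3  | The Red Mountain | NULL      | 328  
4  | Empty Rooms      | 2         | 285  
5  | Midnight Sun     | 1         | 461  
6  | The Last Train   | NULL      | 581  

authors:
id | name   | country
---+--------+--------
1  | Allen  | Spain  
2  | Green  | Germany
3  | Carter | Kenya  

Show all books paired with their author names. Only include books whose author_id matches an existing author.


INNER JOIN keeps only books rows whose author_id matches an id in authors. Walk through each book:
  - book 1 (The Glass Key): author_id=1 -> matches Allen
  - book 2 (Northern Lights): author_id=1 -> matches Allen
  - book 3 (The Red Mountain): author_id=NULL, no match -> dropped
  - book 4 (Empty Rooms): author_id=2 -> matches Green
  - book 5 (Midnight Sun): author_id=1 -> matches Allen
  - book 6 (The Last Train): author_id=NULL, no match -> dropped
So 2 of 6 rows are dropped.

SQL:
SELECT a.title, b.name AS author
FROM books a
INNER JOIN authors b ON a.author_id = b.id

Result:
title           | author
----------------+-------
The Glass Key   | Allen 
Northern Lights | Allen 
Empty Rooms     | Green 
Midnight Sun    | Allen 


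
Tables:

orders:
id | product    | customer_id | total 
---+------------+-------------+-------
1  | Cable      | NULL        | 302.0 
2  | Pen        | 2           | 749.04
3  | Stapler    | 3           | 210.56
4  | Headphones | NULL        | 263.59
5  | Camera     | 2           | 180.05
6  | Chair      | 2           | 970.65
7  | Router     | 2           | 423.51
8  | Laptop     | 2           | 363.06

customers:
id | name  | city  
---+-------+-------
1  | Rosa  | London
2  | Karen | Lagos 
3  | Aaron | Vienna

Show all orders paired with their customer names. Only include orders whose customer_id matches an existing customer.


INNER JOIN keeps only orders rows whose customer_id matches an id in customers. Walk through each order:
  - order 1 (Cable): customer_id=NULL, no match -> dropped
  - order 2 (Pen): customer_id=2 -> matches Karen
  - order 3 (Stapler): customer_id=3 -> matches Aaron
  - order 4 (Headphones): customer_id=NULL, no match -> dropped
  - order 5 (Camera): customer_id=2 -> matches Karen
  - order 6 (Chair): customer_id=2 -> matches Karen
  - order 7 (Router): customer_id=2 -> matches Karen
  - order 8 (Laptop): customer_id=2 -> matches Karen
So 2 of 8 rows are dropped.

SQL:
SELECT a.product, b.name AS customer
FROM orders a
INNER JOIN customers b ON a.customer_id = b.id

Result:
product | customer
--------+---------
Pen     | Karen   
Stapler | Aaron   
Camera  | Karen   
Chair   | Karen   
Router  | Karen   
Laptop  | Karen   


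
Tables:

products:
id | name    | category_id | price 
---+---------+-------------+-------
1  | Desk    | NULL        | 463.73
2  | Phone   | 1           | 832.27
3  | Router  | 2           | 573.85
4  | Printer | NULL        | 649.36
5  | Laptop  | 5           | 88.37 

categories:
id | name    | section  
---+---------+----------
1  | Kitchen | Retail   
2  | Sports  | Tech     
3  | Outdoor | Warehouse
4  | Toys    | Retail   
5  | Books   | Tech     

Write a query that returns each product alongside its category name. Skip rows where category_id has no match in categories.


INNER JOIN keeps only products rows whose category_id matches an id in categories. Walk through each product:
  - product 1 (Desk): category_id=NULL, no match -> dropped
  - product 2 (Phone): category_id=1 -> matches Kitchen
  - product 3 (Router): category_id=2 -> matches Sports
  - product 4 (Printer): category_id=NULL, no match -> dropped
  - product 5 (Laptop): category_id=5 -> matches Books
So 2 of 5 rows are dropped.

SQL:
SELECT a.name, b.name AS category
FROM products a
INNER JOIN categories b ON a.category_id = b.id

Result:
name   | category
-------+---------
Phone  | Kitchen 
Router | Sports  
Laptop | Books   


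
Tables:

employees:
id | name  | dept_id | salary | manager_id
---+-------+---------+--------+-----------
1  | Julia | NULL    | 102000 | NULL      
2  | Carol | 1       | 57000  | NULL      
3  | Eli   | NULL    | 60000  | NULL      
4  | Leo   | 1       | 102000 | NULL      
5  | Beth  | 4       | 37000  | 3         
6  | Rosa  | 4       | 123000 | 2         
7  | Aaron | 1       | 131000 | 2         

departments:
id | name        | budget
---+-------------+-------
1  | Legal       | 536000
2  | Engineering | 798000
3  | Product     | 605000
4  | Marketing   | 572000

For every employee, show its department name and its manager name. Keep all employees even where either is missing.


Two LEFT JOINs from the same base table employees: one to departments via dept_id, one to employees itself via manager_id. Both are LEFT so every employee is preserved.
Match against departments:
  - employee 1 (Julia): dept_id=NULL, no match -> kept with NULL
  - employee 2 (Carol): dept_id=1 -> matches Legal
  - employee 3 (Eli): dept_id=NULL, no match -> kept with NULL
  - employee 4 (Leo): dept_id=1 -> matches Legal
  - employee 5 (Beth): dept_id=4 -> matches Marketing
  - employee 6 (Rosa): dept_id=4 -> matches Marketing
  - employee 7 (Aaron): dept_id=1 -> matches Legal
Match against employees (self):
  - employee 1 (Julia): manager_id=NULL -> NULL
  - employee 2 (Carol): manager_id=NULL -> NULL
  - employee 3 (Eli): manager_id=NULL -> NULL
  - employee 4 (Leo): manager_id=NULL -> NULL
  - employee 5 (Beth): manager_id=3 -> Eli
  - employee 6 (Rosa): manager_id=2 -> Carol
  - employee 7 (Aaron): manager_id=2 -> Carol

SQL:
SELECT a.name, b.name AS department, c.name AS manager
FROM employees a
LEFT JOIN departments b ON a.dept_id = b.id
LEFT JOIN employees c ON a.manager_id = c.id

Result:
name  | department | manager
------+------------+--------
Julia | NULL       | NULL   
Carol | Legal      | NULL   
Eli   | NULL       | NULL   
Leo   | Legal      | NULL   
Beth  | Marketing  | Eli    
Rosa  | Marketing  | Carol  
Aaron | Legal      | Carol  


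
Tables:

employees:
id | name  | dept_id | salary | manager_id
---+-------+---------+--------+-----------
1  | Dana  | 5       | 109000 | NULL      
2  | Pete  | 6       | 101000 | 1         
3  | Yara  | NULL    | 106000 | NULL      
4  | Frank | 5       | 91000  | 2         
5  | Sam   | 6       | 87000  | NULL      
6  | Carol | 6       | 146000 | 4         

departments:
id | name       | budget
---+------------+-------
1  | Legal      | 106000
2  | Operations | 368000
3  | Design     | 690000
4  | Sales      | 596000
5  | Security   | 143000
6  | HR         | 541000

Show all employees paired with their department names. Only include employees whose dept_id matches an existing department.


INNER JOIN keeps only employees rows whose dept_id matches an id in departments. Walk through each employee:
  - employee 1 (Dana): dept_id=5 -> matches Security
  - employee 2 (Pete): dept_id=6 -> matches HR
  - employee 3 (Yara): dept_id=NULL, no match -> dropped
  - employee 4 (Frank): dept_id=5 -> matches Security
  - employee 5 (Sam): dept_id=6 -> matches HR
  - employee 6 (Carol): dept_id=6 -> matches HR
So 1 of 6 rows is dropped.

SQL:
SELECT a.name, b.name AS department
FROM employees a
INNER JOIN departments b ON a.dept_id = b.id

Result:
name  | department
------+-----------
Dana  | Security  
Pete  | HR        
Frank | Security  
Sam   | HR        
Carol | HR        


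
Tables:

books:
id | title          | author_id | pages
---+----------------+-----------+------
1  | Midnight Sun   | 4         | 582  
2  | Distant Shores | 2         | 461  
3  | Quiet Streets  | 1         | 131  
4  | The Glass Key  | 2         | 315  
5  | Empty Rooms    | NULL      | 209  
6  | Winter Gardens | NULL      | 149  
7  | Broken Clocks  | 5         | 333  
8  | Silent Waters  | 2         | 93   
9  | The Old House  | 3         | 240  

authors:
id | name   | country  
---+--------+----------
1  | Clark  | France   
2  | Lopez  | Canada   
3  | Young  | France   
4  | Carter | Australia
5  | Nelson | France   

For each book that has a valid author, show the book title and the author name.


INNER JOIN keeps only books rows whose author_id matches an id in authors. Walk through each book:
  - book 1 (Midnight Sun): author_id=4 -> matches Carter
  - book 2 (Distant Shores): author_id=2 -> matches Lopez
  - book 3 (Quiet Streets): author_id=1 -> matches Clark
  - book 4 (The Glass Key): author_id=2 -> matches Lopez
  - book 5 (Empty Rooms): author_id=NULL, no match -> dropped
  - book 6 (Winter Gardens): author_id=NULL, no match -> dropped
  - book 7 (Broken Clocks): author_id=5 -> matches Nelson
  - book 8 (Silent Waters): author_id=2 -> matches Lopez
  - book 9 (The Old House): author_id=3 -> matches Young
So 2 of 9 rows are dropped.

SQL:
SELECT a.title, b.name AS author
FROM books a
INNER JOIN authors b ON a.author_id = b.id

Result:
title          | author
---------------+-------
Midnight Sun   | Carter
Distant Shores | Lopez 
Quiet Streets  | Clark 
The Glass Key  | Lopez 
Broken Clocks  | Nelson
Silent Waters  | Lopez 
The Old House  | Young 


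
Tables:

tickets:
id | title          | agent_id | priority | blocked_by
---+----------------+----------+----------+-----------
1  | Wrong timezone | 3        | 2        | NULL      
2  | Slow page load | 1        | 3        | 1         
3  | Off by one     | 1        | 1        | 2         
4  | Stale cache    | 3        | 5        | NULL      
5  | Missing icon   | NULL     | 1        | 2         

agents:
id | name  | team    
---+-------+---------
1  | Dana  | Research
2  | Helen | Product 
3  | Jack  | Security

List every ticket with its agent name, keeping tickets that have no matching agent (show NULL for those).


LEFT JOIN keeps every row from tickets (the left table); where agent_id has no match in agents, the agent columns become NULL. Walk through each ticket:
  - ticket 1 (Wrong timezone): agent_id=3 -> matches Jack
  - ticket 2 (Slow page load): agent_id=1 -> matches Dana
  - ticket 3 (Off by one): agent_id=1 -> matches Dana
  - ticket 4 (Stale cache): agent_id=3 -> matches Jack
  - ticket 5 (Missing icon): agent_id=NULL, no match -> kept with NULL
All 5 rows appear; 1 has NULL agent.

SQL:
SELECT a.title, b.name AS agent
FROM tickets a
LEFT JOIN agents b ON a.agent_id = b.id

Result:
title          | agent
---------------+------
Wrong timezone | Jack 
Slow page load | Dana 
Off by one     | Dana 
Stale cache    | Jack 
Missing icon   | NULL 


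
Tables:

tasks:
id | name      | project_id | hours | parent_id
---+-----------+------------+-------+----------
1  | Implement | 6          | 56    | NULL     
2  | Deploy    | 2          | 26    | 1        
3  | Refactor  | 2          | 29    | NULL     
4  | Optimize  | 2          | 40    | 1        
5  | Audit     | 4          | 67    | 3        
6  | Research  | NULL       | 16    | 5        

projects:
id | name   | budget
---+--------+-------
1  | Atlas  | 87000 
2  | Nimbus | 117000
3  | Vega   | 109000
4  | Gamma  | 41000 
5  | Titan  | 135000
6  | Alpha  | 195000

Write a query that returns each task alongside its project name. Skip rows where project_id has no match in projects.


INNER JOIN keeps only tasks rows whose project_id matches an id in projects. Walk through each task:
  - task 1 (Implement): project_id=6 -> matches Alpha
  - task 2 (Deploy): project_id=2 -> matches Nimbus
  - task 3 (Refactor): project_id=2 -> matches Nimbus
  - task 4 (Optimize): project_id=2 -> matches Nimbus
  - task 5 (Audit): project_id=4 -> matches Gamma
  - task 6 (Research): project_id=NULL, no match -> dropped
So 1 of 6 rows is dropped.

SQL:
SELECT a.name, b.name AS project
FROM tasks a
INNER JOIN projects b ON a.project_id = b.id

Result:
name      | project
----------+--------
Implement | Alpha  
Deploy    | Nimbus 
Refactor  | Nimbus 
Optimize  | Nimbus 
Audit     | Gamma  


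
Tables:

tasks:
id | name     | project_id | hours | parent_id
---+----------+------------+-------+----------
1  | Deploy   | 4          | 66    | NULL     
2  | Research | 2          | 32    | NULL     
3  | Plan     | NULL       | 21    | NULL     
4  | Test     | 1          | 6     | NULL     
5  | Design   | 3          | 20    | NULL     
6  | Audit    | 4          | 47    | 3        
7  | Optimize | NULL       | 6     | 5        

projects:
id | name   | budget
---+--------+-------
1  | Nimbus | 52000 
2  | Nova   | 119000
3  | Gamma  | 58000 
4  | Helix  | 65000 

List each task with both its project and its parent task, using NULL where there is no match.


Two LEFT JOINs from the same base table tasks: one to projects via project_id, one to tasks itself via parent_id. Both are LEFT so every task is preserved.
Match against projects:
  - task 1 (Deploy): project_id=4 -> matches Helix
  - task 2 (Research): project_id=2 -> matches Nova
  - task 3 (Plan): project_id=NULL, no match -> kept with NULL
  - task 4 (Test): project_id=1 -> matches Nimbus
  - task 5 (Design): project_id=3 -> matches Gamma
  - task 6 (Audit): project_id=4 -> matches Helix
  - task 7 (Optimize): project_id=NULL, no match -> kept with NULL
Match against tasks (self):
  - task 1 (Deploy): parent_id=NULL -> NULL
  - task 2 (Research): parent_id=NULL -> NULL
  - task 3 (Plan): parent_id=NULL -> NULL
  - task 4 (Test): parent_id=NULL -> NULL
  - task 5 (Design): parent_id=NULL -> NULL
  - task 6 (Audit): parent_id=3 -> Plan
  - task 7 (Optimize): parent_id=5 -> Design

SQL:
SELECT a.name, b.name AS project, c.name AS parent
FROM tasks a
LEFT JOIN projects b ON a.project_id = b.id
LEFT JOIN tasks c ON a.parent_id = c.id

Result:
name     | project | parent
---------+---------+-------
Deploy   | Helix   | NULL  
Research | Nova    | NULL  
Plan     | NULL    | NULL  
Test     | Nimbus  | NULL  
Design   | Gamma   | NULL  
Audit    | Helix   | Plan  
Optimize | NULL    | Design


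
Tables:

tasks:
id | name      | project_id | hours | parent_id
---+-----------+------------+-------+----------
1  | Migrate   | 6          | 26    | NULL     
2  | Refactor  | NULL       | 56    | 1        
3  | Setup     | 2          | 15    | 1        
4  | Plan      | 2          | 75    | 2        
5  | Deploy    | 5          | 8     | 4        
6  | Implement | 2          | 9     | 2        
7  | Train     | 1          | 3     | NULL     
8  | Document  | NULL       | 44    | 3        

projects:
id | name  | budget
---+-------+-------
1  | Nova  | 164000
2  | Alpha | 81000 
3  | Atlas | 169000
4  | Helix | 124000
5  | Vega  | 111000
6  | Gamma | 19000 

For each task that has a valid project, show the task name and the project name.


INNER JOIN keeps only tasks rows whose project_id matches an id in projects. Walk through each task:
  - task 1 (Migrate): project_id=6 -> matches Gamma
  - task 2 (Refactor): project_id=NULL, no match -> dropped
  - task 3 (Setup): project_id=2 -> matches Alpha
  - task 4 (Plan): project_id=2 -> matches Alpha
  - task 5 (Deploy): project_id=5 -> matches Vega
  - task 6 (Implement): project_id=2 -> matches Alpha
  - task 7 (Train): project_id=1 -> matches Nova
  - task 8 (Document): project_id=NULL, no match -> dropped
So 2 of 8 rows are dropped.

SQL:
SELECT a.name, b.name AS project
FROM tasks a
INNER JOIN projects b ON a.project_id = b.id

Result:
name      | project
----------+--------
Migrate   | Gamma  
Setup     | Alpha  
Plan      | Alpha  
Deploy    | Vega   
Implement | Alpha  
Train     | Nova   


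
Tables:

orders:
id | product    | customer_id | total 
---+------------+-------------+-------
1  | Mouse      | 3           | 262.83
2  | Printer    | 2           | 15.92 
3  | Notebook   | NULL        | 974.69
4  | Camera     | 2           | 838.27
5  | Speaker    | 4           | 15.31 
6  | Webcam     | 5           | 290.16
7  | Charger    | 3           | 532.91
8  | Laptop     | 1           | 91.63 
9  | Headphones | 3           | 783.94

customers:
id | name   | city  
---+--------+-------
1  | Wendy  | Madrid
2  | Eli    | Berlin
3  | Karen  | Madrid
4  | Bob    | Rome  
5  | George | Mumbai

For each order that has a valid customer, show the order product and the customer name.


INNER JOIN keeps only orders rows whose customer_id matches an id in customers. Walk through each order:
  - order 1 (Mouse): customer_id=3 -> matches Karen
  - order 2 (Printer): customer_id=2 -> matches Eli
  - order 3 (Notebook): customer_id=NULL, no match -> dropped
  - order 4 (Camera): customer_id=2 -> matches Eli
  - order 5 (Speaker): customer_id=4 -> matches Bob
  - order 6 (Webcam): customer_id=5 -> matches George
  - order 7 (Charger): customer_id=3 -> matches Karen
  - order 8 (Laptop): customer_id=1 -> matches Wendy
  - order 9 (Headphones): customer_id=3 -> matches Karen
So 1 of 9 rows is dropped.

SQL:
SELECT a.product, b.name AS customer
FROM orders a
INNER JOIN customers b ON a.customer_id = b.id

Result:
product    | customer
-----------+---------
Mouse      | Karen   
Printer    | Eli     
Camera     | Eli     
Speaker    | Bob     
Webcam     | George  
Charger    | Karen   
Laptop     | Wendy   
Headphones | Karen   


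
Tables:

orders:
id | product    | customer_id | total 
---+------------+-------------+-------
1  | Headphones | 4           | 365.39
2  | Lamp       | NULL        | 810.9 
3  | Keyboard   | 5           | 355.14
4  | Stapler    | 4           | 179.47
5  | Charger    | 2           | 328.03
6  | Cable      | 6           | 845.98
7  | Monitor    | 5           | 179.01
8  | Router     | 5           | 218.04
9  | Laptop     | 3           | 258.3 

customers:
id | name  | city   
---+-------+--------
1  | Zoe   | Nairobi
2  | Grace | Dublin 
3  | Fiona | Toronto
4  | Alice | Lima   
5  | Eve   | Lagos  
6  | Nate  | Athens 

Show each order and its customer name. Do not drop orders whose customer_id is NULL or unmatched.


LEFT JOIN keeps every row from orders (the left table); where customer_id has no match in customers, the customer columns become NULL. Walk through each order:
  - order 1 (Headphones): customer_id=4 -> matches Alice
  - order 2 (Lamp): customer_id=NULL, no match -> kept with NULL
  - order 3 (Keyboard): customer_id=5 -> matches Eve
  - order 4 (Stapler): customer_id=4 -> matches Alice
  - order 5 (Charger): customer_id=2 -> matches Grace
  - order 6 (Cable): customer_id=6 -> matches Nate
  - order 7 (Monitor): customer_id=5 -> matches Eve
  - order 8 (Router): customer_id=5 -> matches Eve
  - order 9 (Laptop): customer_id=3 -> matches Fiona
All 9 rows appear; 1 has NULL customer.

SQL:
SELECT a.product, b.name AS customer
FROM orders a
LEFT JOIN customers b ON a.customer_id = b.id

Result:
product    | customer
-----------+---------
Headphones | Alice   
Lamp       | NULL    
Keyboard   | Eve     
Stapler    | Alice   
Charger    | Grace   
Cable      | Nate    
Monitor    | Eve     
Router     | Eve     
Laptop     | Fiona   


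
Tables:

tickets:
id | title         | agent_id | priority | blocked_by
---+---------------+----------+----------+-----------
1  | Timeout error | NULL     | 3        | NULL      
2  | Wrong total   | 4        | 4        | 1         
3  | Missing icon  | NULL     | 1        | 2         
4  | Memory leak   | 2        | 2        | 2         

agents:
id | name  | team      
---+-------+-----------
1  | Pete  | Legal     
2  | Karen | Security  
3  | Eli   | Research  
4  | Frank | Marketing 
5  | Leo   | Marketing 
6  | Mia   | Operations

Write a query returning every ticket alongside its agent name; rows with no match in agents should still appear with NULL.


LEFT JOIN keeps every row from tickets (the left table); where agent_id has no match in agents, the agent columns become NULL. Walk through each ticket:
  - ticket 1 (Timeout error): agent_id=NULL, no match -> kept with NULL
  - ticket 2 (Wrong total): agent_id=4 -> matches Frank
  - ticket 3 (Missing icon): agent_id=NULL, no match -> kept with NULL
  - ticket 4 (Memory leak): agent_id=2 -> matches Karen
All 4 rows appear; 2 have NULL agent.

SQL:
SELECT a.title, b.name AS agent
FROM tickets a
LEFT JOIN agents b ON a.agent_id = b.id

Result:
title         | agent
--------------+------
Timeout error | NULL 
Wrong total   | Frank
Missing icon  | NULL 
Memory leak   | Karen


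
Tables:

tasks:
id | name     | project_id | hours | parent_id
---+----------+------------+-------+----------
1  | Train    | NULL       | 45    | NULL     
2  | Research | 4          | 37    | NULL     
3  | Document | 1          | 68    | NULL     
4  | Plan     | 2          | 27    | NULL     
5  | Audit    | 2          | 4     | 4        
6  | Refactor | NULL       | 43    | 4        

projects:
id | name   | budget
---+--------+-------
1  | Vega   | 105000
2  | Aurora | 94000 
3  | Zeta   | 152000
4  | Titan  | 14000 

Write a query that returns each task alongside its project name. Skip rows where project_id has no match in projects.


INNER JOIN keeps only tasks rows whose project_id matches an id in projects. Walk through each task:
  - task 1 (Train): project_id=NULL, no match -> dropped
  - task 2 (Research): project_id=4 -> matches Titan
  - task 3 (Document): project_id=1 -> matches Vega
  - task 4 (Plan): project_id=2 -> matches Aurora
  - task 5 (Audit): project_id=2 -> matches Aurora
  - task 6 (Refactor): project_id=NULL, no match -> dropped
So 2 of 6 rows are dropped.

SQL:
SELECT a.name, b.name AS project
FROM tasks a
INNER JOIN projects b ON a.project_id = b.id

Result:
name     | project
---------+--------
Research | Titan  
Document | Vega   
Plan     | Aurora 
Audit    | Aurora 


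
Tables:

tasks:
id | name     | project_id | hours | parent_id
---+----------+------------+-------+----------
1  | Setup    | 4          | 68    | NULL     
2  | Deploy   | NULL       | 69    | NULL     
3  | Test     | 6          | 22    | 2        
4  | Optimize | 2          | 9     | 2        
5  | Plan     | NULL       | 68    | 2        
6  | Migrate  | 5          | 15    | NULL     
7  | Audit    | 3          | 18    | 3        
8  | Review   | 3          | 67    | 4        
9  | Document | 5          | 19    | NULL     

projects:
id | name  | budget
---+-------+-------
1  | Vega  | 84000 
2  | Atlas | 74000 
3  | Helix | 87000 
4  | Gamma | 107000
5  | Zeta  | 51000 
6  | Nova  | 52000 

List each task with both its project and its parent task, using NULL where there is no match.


Two LEFT JOINs from the same base table tasks: one to projects via project_id, one to tasks itself via parent_id. Both are LEFT so every task is preserved.
Match against projects:
  - task 1 (Setup): project_id=4 -> matches Gamma
  - task 2 (Deploy): project_id=NULL, no match -> kept with NULL
  - task 3 (Test): project_id=6 -> matches Nova
  - task 4 (Optimize): project_id=2 -> matches Atlas
  - task 5 (Plan): project_id=NULL, no match -> kept with NULL
  - task 6 (Migrate): project_id=5 -> matches Zeta
  - task 7 (Audit): project_id=3 -> matches Helix
  - task 8 (Review): project_id=3 -> matches Helix
  - task 9 (Document): project_id=5 -> matches Zeta
Match against tasks (self):
  - task 1 (Setup): parent_id=NULL -> NULL
  - task 2 (Deploy): parent_id=NULL -> NULL
  - task 3 (Test): parent_id=2 -> Deploy
  - task 4 (Optimize): parent_id=2 -> Deploy
  - task 5 (Plan): parent_id=2 -> Deploy
  - task 6 (Migrate): parent_id=NULL -> NULL
  - task 7 (Audit): parent_id=3 -> Test
  - task 8 (Review): parent_id=4 -> Optimize
  - task 9 (Document): parent_id=NULL -> NULL

SQL:
SELECT a.name, b.name AS project, c.name AS parent
FROM tasks a
LEFT JOIN projects b ON a.project_id = b.id
LEFT JOIN tasks c ON a.parent_id = c.id

Result:
name     | project | parent  
---------+---------+---------
Setup    | Gamma   | NULL    
Deploy   | NULL    | NULL    
Test     | Nova    | Deploy  
Optimize | Atlas   | Deploy  
Plan     | NULL    | Deploy  
Migrate  | Zeta    | NULL    
Audit    | Helix   | Test    
Review   | Helix   | Optimize
Document | Zeta    | NULL    


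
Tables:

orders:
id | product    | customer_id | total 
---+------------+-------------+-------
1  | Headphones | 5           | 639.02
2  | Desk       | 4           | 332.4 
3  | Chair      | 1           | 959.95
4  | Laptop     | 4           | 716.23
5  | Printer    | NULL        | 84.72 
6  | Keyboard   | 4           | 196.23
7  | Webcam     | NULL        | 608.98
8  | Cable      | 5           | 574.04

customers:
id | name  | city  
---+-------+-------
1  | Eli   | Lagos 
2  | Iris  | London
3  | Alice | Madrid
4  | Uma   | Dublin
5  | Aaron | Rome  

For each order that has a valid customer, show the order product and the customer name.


INNER JOIN keeps only orders rows whose customer_id matches an id in customers. Walk through each order:
  - order 1 (Headphones): customer_id=5 -> matches Aaron
  - order 2 (Desk): customer_id=4 -> matches Uma
  - order 3 (Chair): customer_id=1 -> matches Eli
  - order 4 (Laptop): customer_id=4 -> matches Uma
  - order 5 (Printer): customer_id=NULL, no match -> dropped
  - order 6 (Keyboard): customer_id=4 -> matches Uma
  - order 7 (Webcam): customer_id=NULL, no match -> dropped
  - order 8 (Cable): customer_id=5 -> matches Aaron
So 2 of 8 rows are dropped.

SQL:
SELECT a.product, b.name AS customer
FROM orders a
INNER JOIN customers b ON a.customer_id = b.id

Result:
product    | customer
-----------+---------
Headphones | Aaron   
Desk       | Uma     
Chair      | Eli     
Laptop     | Uma     
Keyboard   | Uma     
Cable      | Aaron   


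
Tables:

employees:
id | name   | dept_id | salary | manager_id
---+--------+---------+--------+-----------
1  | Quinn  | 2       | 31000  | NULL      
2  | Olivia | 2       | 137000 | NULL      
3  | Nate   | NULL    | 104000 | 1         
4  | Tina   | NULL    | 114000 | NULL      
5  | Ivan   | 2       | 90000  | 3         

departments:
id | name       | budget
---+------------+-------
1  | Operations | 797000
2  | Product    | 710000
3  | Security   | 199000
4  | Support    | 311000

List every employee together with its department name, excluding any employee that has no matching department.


INNER JOIN keeps only employees rows whose dept_id matches an id in departments. Walk through each employee:
  - employee 1 (Quinn): dept_id=2 -> matches Product
  - employee 2 (Olivia): dept_id=2 -> matches Product
  - employee 3 (Nate): dept_id=NULL, no match -> dropped
  - employee 4 (Tina): dept_id=NULL, no match -> dropped
  - employee 5 (Ivan): dept_id=2 -> matches Product
So 2 of 5 rows are dropped.

SQL:
SELECT a.name, b.name AS department
FROM employees a
INNER JOIN departments b ON a.dept_id = b.id

Result:
name   | department
-------+-----------
Quinn  | Product   
Olivia | Product   
Ivan   | Product   


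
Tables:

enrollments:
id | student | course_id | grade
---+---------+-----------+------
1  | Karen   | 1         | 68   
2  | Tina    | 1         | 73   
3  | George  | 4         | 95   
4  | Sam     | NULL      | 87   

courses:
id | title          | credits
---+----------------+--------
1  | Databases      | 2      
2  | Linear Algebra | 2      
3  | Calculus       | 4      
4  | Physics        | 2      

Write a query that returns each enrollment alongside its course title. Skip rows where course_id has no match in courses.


INNER JOIN keeps only enrollments rows whose course_id matches an id in courses. Walk through each enrollment:
  - enrollment 1 (Karen): course_id=1 -> matches Databases
  - enrollment 2 (Tina): course_id=1 -> matches Databases
  - enrollment 3 (George): course_id=4 -> matches Physics
  - enrollment 4 (Sam): course_id=NULL, no match -> dropped
So 1 of 4 rows is dropped.

SQL:
SELECT a.student, b.title AS course
FROM enrollments a
INNER JOIN courses b ON a.course_id = b.id

Result:
student | course   
--------+----------
Karen   | Databases
Tina    | Databases
George  | Physics  


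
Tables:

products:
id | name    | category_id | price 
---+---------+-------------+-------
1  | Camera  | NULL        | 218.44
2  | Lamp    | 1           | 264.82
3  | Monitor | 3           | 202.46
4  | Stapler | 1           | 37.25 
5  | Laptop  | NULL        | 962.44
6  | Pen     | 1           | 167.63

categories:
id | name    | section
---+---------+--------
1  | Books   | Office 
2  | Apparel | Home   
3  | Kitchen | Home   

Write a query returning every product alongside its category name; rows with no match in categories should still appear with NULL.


LEFT JOIN keeps every row from products (the left table); where category_id has no match in categories, the category columns become NULL. Walk through each product:
  - product 1 (Camera): category_id=NULL, no match -> kept with NULL
  - product 2 (Lamp): category_id=1 -> matches Books
  - product 3 (Monitor): category_id=3 -> matches Kitchen
  - product 4 (Stapler): category_id=1 -> matches Books
  - product 5 (Laptop): category_id=NULL, no match -> kept with NULL
  - product 6 (Pen): category_id=1 -> matches Books
All 6 rows appear; 2 have NULL category.

SQL:
SELECT a.name, b.name AS category
FROM products a
LEFT JOIN categories b ON a.category_id = b.id

Result:
name    | category
--------+---------
Camera  | NULL    
Lamp    | Books   
Monitor | Kitchen 
Stapler | Books   
Laptop  | NULL    
Pen     | Books   


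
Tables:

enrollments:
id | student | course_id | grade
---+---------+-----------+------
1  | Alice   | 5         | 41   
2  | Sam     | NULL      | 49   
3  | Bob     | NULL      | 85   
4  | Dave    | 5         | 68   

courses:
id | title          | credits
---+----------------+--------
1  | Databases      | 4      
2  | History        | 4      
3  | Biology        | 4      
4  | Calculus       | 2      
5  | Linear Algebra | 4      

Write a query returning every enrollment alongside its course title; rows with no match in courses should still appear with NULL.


LEFT JOIN keeps every row from enrollments (the left table); where course_id has no match in courses, the course columns become NULL. Walk through each enrollment:
  - enrollment 1 (Alice): course_id=5 -> matches Linear Algebra
  - enrollment 2 (Sam): course_id=NULL, no match -> kept with NULL
  - enrollment 3 (Bob): course_id=NULL, no match -> kept with NULL
  - enrollment 4 (Dave): course_id=5 -> matches Linear Algebra
All 4 rows appear; 2 have NULL course.

SQL:
SELECT a.student, b.title AS course
FROM enrollments a
LEFT JOIN courses b ON a.course_id = b.id

Result:
student | course        
--------+---------------
Alice   | Linear Algebra
Sam     | NULL          
Bob     | NULL          
Dave    | Linear Algebra


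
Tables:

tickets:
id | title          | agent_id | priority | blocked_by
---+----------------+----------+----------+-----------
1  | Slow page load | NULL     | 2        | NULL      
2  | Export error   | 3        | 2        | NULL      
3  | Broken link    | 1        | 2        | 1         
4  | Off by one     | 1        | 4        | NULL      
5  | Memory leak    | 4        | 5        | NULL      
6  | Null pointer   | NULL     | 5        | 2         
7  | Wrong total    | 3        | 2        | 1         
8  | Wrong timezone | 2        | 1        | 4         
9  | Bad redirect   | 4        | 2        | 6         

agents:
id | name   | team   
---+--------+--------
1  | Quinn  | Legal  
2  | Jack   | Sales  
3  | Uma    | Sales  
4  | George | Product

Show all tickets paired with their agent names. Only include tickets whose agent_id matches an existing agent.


INNER JOIN keeps only tickets rows whose agent_id matches an id in agents. Walk through each ticket:
  - ticket 1 (Slow page load): agent_id=NULL, no match -> dropped
  - ticket 2 (Export error): agent_id=3 -> matches Uma
  - ticket 3 (Broken link): agent_id=1 -> matches Quinn
  - ticket 4 (Off by one): agent_id=1 -> matches Quinn
  - ticket 5 (Memory leak): agent_id=4 -> matches George
  - ticket 6 (Null pointer): agent_id=NULL, no match -> dropped
  - ticket 7 (Wrong total): agent_id=3 -> matches Uma
  - ticket 8 (Wrong timezone): agent_id=2 -> matches Jack
  - ticket 9 (Bad redirect): agent_id=4 -> matches George
So 2 of 9 rows are dropped.

SQL:
SELECT a.title, b.name AS agent
FROM tickets a
INNER JOIN agents b ON a.agent_id = b.id

Result:
title          | agent 
---------------+-------
Export error   | Uma   
Broken link    | Quinn 
Off by one     | Quinn 
Memory leak    | George
Wrong total    | Uma   
Wrong timezone | Jack  
Bad redirect   | George


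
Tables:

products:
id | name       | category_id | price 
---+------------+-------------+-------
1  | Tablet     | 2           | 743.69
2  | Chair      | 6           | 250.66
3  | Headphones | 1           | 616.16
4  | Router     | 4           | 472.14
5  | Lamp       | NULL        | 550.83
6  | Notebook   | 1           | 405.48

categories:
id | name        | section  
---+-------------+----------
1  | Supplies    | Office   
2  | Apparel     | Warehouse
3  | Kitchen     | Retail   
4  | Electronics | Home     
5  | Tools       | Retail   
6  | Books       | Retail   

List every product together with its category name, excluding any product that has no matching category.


INNER JOIN keeps only products rows whose category_id matches an id in categories. Walk through each product:
  - product 1 (Tablet): category_id=2 -> matches Apparel
  - product 2 (Chair): category_id=6 -> matches Books
  - product 3 (Headphones): category_id=1 -> matches Supplies
  - product 4 (Router): category_id=4 -> matches Electronics
  - product 5 (Lamp): category_id=NULL, no match -> dropped
  - product 6 (Notebook): category_id=1 -> matches Supplies
So 1 of 6 rows is dropped.

SQL:
SELECT a.name, b.name AS category
FROM products a
INNER JOIN categories b ON a.category_id = b.id

Result:
name       | category   
-----------+------------
Tablet     | Apparel    
Chair      | Books      
Headphones | Supplies   
Router     | Electronics
Notebook   | Supplies   
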